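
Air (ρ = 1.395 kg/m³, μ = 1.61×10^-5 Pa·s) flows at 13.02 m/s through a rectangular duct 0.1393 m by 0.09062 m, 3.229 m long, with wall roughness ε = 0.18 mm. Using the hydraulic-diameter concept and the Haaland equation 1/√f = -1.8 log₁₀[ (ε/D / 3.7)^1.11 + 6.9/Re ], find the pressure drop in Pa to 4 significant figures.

ΔP ≈ 82.32 Pa

Hydraulic diameter D_h = 4A/P = 4·(0.1393·0.09062)/(2·(0.1393+0.09062)) = 0.05049/0.4598 = 0.1098 m.
Re = ρVD_h/μ = 1.395·13.02·0.1098/1.61e-05 = 1.239e+05.
ε/D_h = 0.00018/0.1098 = 0.00164; Haaland gives 1/√f = -1.8 log₁₀[0.000189+5.57e-05] = 6.499, so f = 0.02368.
ΔP = f(L/D_h)(ρV²/2) = 0.02368·3.229/0.1098·118.2 = 82.32 Pa.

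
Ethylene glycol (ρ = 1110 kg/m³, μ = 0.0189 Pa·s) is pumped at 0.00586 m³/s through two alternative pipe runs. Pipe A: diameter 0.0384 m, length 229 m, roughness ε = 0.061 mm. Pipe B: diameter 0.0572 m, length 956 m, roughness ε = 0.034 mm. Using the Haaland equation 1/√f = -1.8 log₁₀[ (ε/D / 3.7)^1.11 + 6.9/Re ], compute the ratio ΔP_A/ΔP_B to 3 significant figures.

Pipe A: V = Q/A = 0.00586/0.001158 = 5.06 m/s; Re = 1.141e+04; ε/D = 0.00159; Haaland → f = 0.03204; ΔP_A = f(L/D)(ρV²/2) = 2.715e+06 Pa.
Pipe B: V = Q/A = 0.00586/0.00257 = 2.28 m/s; Re = 7661; ε/D = 0.000594; Haaland → f = 0.03391; ΔP_B = f(L/D)(ρV²/2) = 1.636e+06 Pa.
ΔP_A/ΔP_B = 2.715e+06/1.636e+06 = 1.66.

ΔP_A/ΔP_B ≈ 1.66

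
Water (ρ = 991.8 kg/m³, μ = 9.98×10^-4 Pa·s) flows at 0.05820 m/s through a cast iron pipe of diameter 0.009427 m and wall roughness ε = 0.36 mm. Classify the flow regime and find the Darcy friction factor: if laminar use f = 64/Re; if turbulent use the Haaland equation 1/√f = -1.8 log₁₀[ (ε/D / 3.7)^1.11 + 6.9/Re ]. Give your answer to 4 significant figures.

Re = ρVD/μ = 991.8·0.0582·0.009427/0.000998 = 545.2.
Re < 2300 → laminar, so f = 64/Re = 0.1174 (roughness is irrelevant in laminar flow).

f ≈ 0.1174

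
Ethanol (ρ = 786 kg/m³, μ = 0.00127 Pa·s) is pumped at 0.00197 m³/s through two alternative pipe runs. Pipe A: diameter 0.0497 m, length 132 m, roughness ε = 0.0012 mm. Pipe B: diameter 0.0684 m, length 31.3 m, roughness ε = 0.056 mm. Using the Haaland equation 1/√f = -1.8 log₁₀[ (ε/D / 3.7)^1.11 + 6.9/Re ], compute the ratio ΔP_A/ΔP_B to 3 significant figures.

ΔP_A/ΔP_B ≈ 18.1

Pipe A: V = Q/A = 0.00197/0.00194 = 1.015 m/s; Re = 3.123e+04; ε/D = 2.41e-05; Haaland → f = 0.02314; ΔP_A = f(L/D)(ρV²/2) = 2.49e+04 Pa.
Pipe B: V = Q/A = 0.00197/0.003675 = 0.5361 m/s; Re = 2.27e+04; ε/D = 0.000819; Haaland → f = 0.02659; ΔP_B = f(L/D)(ρV²/2) = 1374 Pa.
ΔP_A/ΔP_B = 2.49e+04/1374 = 18.1.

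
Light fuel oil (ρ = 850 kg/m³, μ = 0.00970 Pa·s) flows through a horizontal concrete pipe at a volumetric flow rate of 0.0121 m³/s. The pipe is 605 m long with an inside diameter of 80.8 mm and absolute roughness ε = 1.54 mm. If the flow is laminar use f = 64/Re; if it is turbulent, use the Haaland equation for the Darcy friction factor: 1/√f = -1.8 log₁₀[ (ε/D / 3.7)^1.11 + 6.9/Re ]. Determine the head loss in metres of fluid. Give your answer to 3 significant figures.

Cross-sectional area A = πD²/4 = π(0.0808)²/4 = 0.005128 m²; mean velocity V = Q/A = 0.0121/0.005128 = 2.36 m/s.
Reynolds number Re = ρVD/μ = 850 · 2.36 · 0.0808 / 0.0097 = 1.671e+04.
Re > 4000 → turbulent. Relative roughness ε/D = 0.00154/0.0808 = 0.0191. Haaland: 1/√f = -1.8 log₁₀[(0.0191/3.7)^1.11 + 6.9/1.671e+04] = -1.8 log₁₀[0.00289 + 0.000413] = 4.467, so f = 0.05011.
Darcy-Weisbach: ΔP = f(L/D)(ρV²/2) = 0.05011·(605/0.0808)·(850·2.36²/2) = 0.05011·7488·2367 = 8.881e+05 Pa.
Head loss h_f = ΔP/(ρg) = 8.881e+05/(850·9.81) = 107 m.

h_f ≈ 107 m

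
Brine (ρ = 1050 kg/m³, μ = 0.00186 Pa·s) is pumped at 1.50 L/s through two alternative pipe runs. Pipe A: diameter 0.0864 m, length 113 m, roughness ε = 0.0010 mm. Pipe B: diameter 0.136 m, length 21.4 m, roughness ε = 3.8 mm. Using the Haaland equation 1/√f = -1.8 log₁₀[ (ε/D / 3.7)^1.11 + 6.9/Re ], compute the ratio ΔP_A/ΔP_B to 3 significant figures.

ΔP_A/ΔP_B ≈ 24.9

Pipe A: V = Q/A = 0.0015/0.005863 = 0.2558 m/s; Re = 1.248e+04; ε/D = 1.16e-05; Haaland → f = 0.0291; ΔP_A = f(L/D)(ρV²/2) = 1308 Pa.
Pipe B: V = Q/A = 0.0015/0.01453 = 0.1033 m/s; Re = 7928; ε/D = 0.0279; Haaland → f = 0.05952; ΔP_B = f(L/D)(ρV²/2) = 52.43 Pa.
ΔP_A/ΔP_B = 1308/52.43 = 24.9.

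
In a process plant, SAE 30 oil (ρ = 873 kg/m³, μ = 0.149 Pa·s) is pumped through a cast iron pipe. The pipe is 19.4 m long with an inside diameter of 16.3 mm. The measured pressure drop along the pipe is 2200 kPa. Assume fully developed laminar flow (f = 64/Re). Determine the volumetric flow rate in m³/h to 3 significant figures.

For laminar flow, f = 64/Re with Re = ρVD/μ, so Darcy-Weisbach reduces to ΔP = 32μLV/D². Solving for V: V = ΔP·D²/(32μL) = 2.2e+06·(0.0163)²/(32·0.149·19.4) = 6.319 m/s.
Check: Re = ρVD/μ = 873·6.319·0.0163/0.149 = 603.5 < 2300, so the laminar assumption holds.
Q = V·A = 6.319·(π/4·0.0163²) = 0.001319 m³/s = 4.75 m³/h.

Q ≈ 4.75 m³/h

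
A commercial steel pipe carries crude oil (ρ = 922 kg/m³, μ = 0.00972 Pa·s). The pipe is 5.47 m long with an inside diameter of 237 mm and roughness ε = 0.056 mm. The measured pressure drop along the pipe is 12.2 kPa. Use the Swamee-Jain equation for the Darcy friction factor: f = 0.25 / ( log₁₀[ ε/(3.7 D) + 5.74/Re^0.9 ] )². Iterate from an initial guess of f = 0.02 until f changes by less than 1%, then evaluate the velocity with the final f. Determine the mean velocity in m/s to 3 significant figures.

Rearranging Darcy-Weisbach: V = √(2·ΔP·D/(f·L·ρ)). With ε/D = 5.6e-05/0.237 = 0.000236, iterate starting from f = 0.02:
  f = 0.02 → V = √(2·1.22e+04·0.237/(0.02·5.47·922)) = 7.572 m/s; Re = ρVD/μ = 1.702e+05; f → 0.01774
  f = 0.01774 → V = 8.039 m/s; Re = 1.807e+05; f → 0.0176
Converged (Δf/f < 1%). With the final f = 0.0176: V = √(2·1.22e+04·0.237/(0.0176·5.47·922)) = 8.071 m/s.

V ≈ 8.07 m/s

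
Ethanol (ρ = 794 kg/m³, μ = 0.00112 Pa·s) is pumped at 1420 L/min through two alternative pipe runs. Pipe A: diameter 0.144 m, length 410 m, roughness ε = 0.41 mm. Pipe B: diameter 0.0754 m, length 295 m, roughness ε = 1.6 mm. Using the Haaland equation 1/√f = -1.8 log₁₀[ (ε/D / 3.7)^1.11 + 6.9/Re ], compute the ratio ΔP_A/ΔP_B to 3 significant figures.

Pipe A: V = Q/A = 0.02367/0.01629 = 1.453 m/s; Re = 1.483e+05; ε/D = 0.00285; Haaland → f = 0.02667; ΔP_A = f(L/D)(ρV²/2) = 6.365e+04 Pa.
Pipe B: V = Q/A = 0.02367/0.004465 = 5.3 m/s; Re = 2.833e+05; ε/D = 0.0212; Haaland → f = 0.04999; ΔP_B = f(L/D)(ρV²/2) = 2.181e+06 Pa.
ΔP_A/ΔP_B = 6.365e+04/2.181e+06 = 0.0292.

ΔP_A/ΔP_B ≈ 0.0292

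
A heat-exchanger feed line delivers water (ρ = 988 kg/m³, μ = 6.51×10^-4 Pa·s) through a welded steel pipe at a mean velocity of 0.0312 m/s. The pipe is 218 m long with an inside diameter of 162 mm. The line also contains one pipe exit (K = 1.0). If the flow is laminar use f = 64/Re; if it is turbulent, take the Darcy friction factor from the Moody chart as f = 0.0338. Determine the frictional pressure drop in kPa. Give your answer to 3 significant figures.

Reynolds number Re = ρVD/μ = 988 · 0.0312 · 0.162 / 0.000651 = 7671.
Re > 4000 → turbulent; use the Moody-chart value f = 0.0338.
Total minor-loss coefficient ΣK = 1·1 = 1.
ΔP = [f·L/D + ΣK]·(ρV²/2) = [0.0338·218/0.162 + 1]·(988·0.0312²/2) = [45.48 + 1]·0.4809 = 22.35 Pa.
ΔP = 22.35 Pa = 0.0224 kPa.

ΔP ≈ 0.0224 kPa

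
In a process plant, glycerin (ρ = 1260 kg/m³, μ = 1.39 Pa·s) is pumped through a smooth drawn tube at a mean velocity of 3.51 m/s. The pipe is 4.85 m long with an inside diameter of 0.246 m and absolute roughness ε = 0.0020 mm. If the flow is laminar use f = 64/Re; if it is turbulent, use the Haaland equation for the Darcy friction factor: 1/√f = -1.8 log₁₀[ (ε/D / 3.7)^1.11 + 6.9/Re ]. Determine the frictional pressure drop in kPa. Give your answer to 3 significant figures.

Reynolds number Re = ρVD/μ = 1260 · 3.51 · 0.246 / 1.39 = 782.7.
Re < 2300 → laminar flow, so f = 64/Re = 64/782.7 = 0.08177 (the turbulent correlation is not needed).
Darcy-Weisbach: ΔP = f(L/D)(ρV²/2) = 0.08177·(4.85/0.246)·(1260·3.51²/2) = 0.08177·19.72·7762 = 1.251e+04 Pa.
ΔP = 1.251e+04 Pa = 12.5 kPa.

ΔP ≈ 12.5 kPa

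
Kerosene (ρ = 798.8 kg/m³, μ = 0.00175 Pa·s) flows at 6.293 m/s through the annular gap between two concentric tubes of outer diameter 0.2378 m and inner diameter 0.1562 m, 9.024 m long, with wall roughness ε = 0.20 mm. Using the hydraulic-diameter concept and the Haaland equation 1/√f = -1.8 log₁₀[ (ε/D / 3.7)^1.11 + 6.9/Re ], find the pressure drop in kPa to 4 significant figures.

ΔP ≈ 44.39 kPa

Hydraulic diameter D_h = 4A/P = D_o - D_i = 0.2378 - 0.1562 = 0.0816 m.
Re = ρVD_h/μ = 798.8·6.293·0.0816/0.00175 = 2.344e+05.
ε/D_h = 0.0002/0.0816 = 0.00245; Haaland gives 1/√f = -1.8 log₁₀[0.000296+2.94e-05] = 6.277, so f = 0.02538.
ΔP = f(L/D_h)(ρV²/2) = 0.02538·9.024/0.0816·1.582e+04 = 4.439e+04 Pa.
ΔP = 44.39 kPa.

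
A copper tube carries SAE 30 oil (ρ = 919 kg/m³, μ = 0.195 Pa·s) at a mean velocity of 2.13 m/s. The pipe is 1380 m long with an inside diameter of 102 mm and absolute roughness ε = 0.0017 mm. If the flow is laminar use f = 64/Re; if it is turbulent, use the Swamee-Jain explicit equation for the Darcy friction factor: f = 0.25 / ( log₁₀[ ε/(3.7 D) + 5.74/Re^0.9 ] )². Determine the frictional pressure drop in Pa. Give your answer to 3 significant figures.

Reynolds number Re = ρVD/μ = 919 · 2.13 · 0.102 / 0.195 = 1024.
Re < 2300 → laminar flow, so f = 64/Re = 64/1024 = 0.06251 (the turbulent correlation is not needed).
Darcy-Weisbach: ΔP = f(L/D)(ρV²/2) = 0.06251·(1380/0.102)·(919·2.13²/2) = 0.06251·1.353e+04·2085 = 1.763e+06 Pa.

ΔP ≈ 1.76×10^6 Pa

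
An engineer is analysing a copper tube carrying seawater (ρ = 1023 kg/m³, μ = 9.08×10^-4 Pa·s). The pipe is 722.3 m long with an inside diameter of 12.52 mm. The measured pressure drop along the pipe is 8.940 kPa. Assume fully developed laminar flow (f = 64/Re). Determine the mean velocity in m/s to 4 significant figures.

V ≈ 0.06677 m/s

For laminar flow, f = 64/Re with Re = ρVD/μ, so Darcy-Weisbach reduces to ΔP = 32μLV/D². Solving for V: V = ΔP·D²/(32μL) = 8940·(0.01252)²/(32·0.000908·722.3) = 0.06677 m/s.
Check: Re = ρVD/μ = 1023·0.06677·0.01252/0.000908 = 941.9 < 2300, so the laminar assumption holds.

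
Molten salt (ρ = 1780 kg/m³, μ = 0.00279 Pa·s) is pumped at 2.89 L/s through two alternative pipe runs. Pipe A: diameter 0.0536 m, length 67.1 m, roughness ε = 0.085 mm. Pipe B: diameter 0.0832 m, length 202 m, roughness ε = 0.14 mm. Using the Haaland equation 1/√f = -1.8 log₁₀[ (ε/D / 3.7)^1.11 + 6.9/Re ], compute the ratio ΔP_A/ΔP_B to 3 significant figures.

Pipe A: V = Q/A = 0.00289/0.002256 = 1.281 m/s; Re = 4.38e+04; ε/D = 0.00159; Haaland → f = 0.02566; ΔP_A = f(L/D)(ρV²/2) = 4.689e+04 Pa.
Pipe B: V = Q/A = 0.00289/0.005437 = 0.5316 m/s; Re = 2.822e+04; ε/D = 0.00168; Haaland → f = 0.02739; ΔP_B = f(L/D)(ρV²/2) = 1.672e+04 Pa.
ΔP_A/ΔP_B = 4.689e+04/1.672e+04 = 2.80.

ΔP_A/ΔP_B ≈ 2.80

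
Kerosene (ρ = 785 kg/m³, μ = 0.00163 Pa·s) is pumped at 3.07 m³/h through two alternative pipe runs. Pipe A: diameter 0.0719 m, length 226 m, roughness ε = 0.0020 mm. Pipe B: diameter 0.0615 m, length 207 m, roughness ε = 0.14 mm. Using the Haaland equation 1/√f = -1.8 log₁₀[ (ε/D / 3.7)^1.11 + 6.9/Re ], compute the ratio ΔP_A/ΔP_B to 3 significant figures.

ΔP_A/ΔP_B ≈ 0.481

Pipe A: V = Q/A = 0.0008528/0.00406 = 0.21 m/s; Re = 7273; ε/D = 2.78e-05; Haaland → f = 0.0338; ΔP_A = f(L/D)(ρV²/2) = 1839 Pa.
Pipe B: V = Q/A = 0.0008528/0.002971 = 0.2871 m/s; Re = 8503; ε/D = 0.00228; Haaland → f = 0.03511; ΔP_B = f(L/D)(ρV²/2) = 3823 Pa.
ΔP_A/ΔP_B = 1839/3823 = 0.481.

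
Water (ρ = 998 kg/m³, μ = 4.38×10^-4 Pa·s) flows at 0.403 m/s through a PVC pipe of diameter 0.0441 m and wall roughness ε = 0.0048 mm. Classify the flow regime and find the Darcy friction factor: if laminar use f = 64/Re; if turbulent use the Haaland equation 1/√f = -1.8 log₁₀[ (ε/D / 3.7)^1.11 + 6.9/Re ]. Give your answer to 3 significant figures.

Re = ρVD/μ = 998·0.403·0.0441/0.000438 = 4.049e+04.
Re > 4000 → turbulent. ε/D = 4.8e-06/0.0441 = 0.000109; Haaland: 1/√f = -1.8 log₁₀[9.34e-06 + 0.00017] = 6.742, so f = 0.022.

f ≈ 0.0220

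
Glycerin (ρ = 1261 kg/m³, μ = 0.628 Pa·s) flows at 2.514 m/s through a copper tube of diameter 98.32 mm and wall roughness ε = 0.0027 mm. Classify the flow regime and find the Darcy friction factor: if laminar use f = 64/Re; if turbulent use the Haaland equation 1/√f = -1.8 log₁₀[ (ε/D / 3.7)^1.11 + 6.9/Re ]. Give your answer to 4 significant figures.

f ≈ 0.1289

Re = ρVD/μ = 1261·2.514·0.09832/0.628 = 496.3.
Re < 2300 → laminar, so f = 64/Re = 0.1289 (roughness is irrelevant in laminar flow).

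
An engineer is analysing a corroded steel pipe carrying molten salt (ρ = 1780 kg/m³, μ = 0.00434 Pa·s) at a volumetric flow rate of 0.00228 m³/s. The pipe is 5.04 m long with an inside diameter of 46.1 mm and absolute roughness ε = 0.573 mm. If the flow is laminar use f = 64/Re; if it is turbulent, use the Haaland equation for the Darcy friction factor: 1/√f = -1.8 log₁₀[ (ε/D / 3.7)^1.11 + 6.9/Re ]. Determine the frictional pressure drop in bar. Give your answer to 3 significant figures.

ΔP ≈ 0.0777 bar

Cross-sectional area A = πD²/4 = π(0.0461)²/4 = 0.001669 m²; mean velocity V = Q/A = 0.00228/0.001669 = 1.366 m/s.
Reynolds number Re = ρVD/μ = 1780 · 1.366 · 0.0461 / 0.00434 = 2.583e+04.
Re > 4000 → turbulent. Relative roughness ε/D = 0.000573/0.0461 = 0.0124. Haaland: 1/√f = -1.8 log₁₀[(0.0124/3.7)^1.11 + 6.9/2.583e+04] = -1.8 log₁₀[0.0018 + 0.000267] = 4.834, so f = 0.04279.
Darcy-Weisbach: ΔP = f(L/D)(ρV²/2) = 0.04279·(5.04/0.0461)·(1780·1.366²/2) = 0.04279·109.3·1661 = 7769 Pa.
ΔP = 7769 Pa = 0.0777 bar.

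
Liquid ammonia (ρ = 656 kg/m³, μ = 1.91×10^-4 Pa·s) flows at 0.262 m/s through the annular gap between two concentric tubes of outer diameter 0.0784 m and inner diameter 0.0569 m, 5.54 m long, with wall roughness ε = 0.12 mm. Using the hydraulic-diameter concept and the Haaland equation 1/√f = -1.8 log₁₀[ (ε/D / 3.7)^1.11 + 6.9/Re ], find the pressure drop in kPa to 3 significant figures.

ΔP ≈ 0.204 kPa

Hydraulic diameter D_h = 4A/P = D_o - D_i = 0.0784 - 0.0569 = 0.0215 m.
Re = ρVD_h/μ = 656·0.262·0.0215/0.000191 = 1.935e+04.
ε/D_h = 0.00012/0.0215 = 0.00558; Haaland gives 1/√f = -1.8 log₁₀[0.000738+0.000357] = 5.329, so f = 0.03521.
ΔP = f(L/D_h)(ρV²/2) = 0.03521·5.54/0.0215·22.52 = 204.3 Pa.
ΔP = 0.204 kPa.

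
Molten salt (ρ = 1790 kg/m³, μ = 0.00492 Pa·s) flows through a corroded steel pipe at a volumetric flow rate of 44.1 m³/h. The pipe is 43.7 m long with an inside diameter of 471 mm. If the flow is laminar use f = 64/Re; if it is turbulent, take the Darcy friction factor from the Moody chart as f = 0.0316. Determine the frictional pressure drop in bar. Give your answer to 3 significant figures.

Q = 44.1 m³/h = 44.1/3600 = 0.01225 m³/s.
Cross-sectional area A = πD²/4 = π(0.471)²/4 = 0.1742 m²; mean velocity V = Q/A = 0.01225/0.1742 = 0.07031 m/s.
Reynolds number Re = ρVD/μ = 1790 · 0.07031 · 0.471 / 0.00492 = 1.205e+04.
Re > 4000 → turbulent; use the Moody-chart value f = 0.0316.
Darcy-Weisbach: ΔP = f(L/D)(ρV²/2) = 0.0316·(43.7/0.471)·(1790·0.07031²/2) = 0.0316·92.78·4.424 = 12.97 Pa.
ΔP = 12.97 Pa = 1.30×10^-4 bar.

ΔP ≈ 1.30×10^-4 bar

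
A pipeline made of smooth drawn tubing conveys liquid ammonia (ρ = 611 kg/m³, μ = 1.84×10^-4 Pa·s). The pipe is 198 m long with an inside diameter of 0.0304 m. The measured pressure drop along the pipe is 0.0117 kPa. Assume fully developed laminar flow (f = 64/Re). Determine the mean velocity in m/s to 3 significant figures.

V ≈ 0.00927 m/s

For laminar flow, f = 64/Re with Re = ρVD/μ, so Darcy-Weisbach reduces to ΔP = 32μLV/D². Solving for V: V = ΔP·D²/(32μL) = 11.7·(0.0304)²/(32·0.000184·198) = 0.009275 m/s.
Check: Re = ρVD/μ = 611·0.009275·0.0304/0.000184 = 936.3 < 2300, so the laminar assumption holds.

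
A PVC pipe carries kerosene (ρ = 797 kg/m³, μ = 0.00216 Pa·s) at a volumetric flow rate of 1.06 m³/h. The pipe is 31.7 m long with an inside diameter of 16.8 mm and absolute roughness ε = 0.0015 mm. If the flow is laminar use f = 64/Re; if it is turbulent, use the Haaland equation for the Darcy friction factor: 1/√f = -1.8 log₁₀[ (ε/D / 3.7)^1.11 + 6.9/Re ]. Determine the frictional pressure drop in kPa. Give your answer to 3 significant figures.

Q = 1.06 m³/h = 1.06/3600 = 0.0002944 m³/s.
Cross-sectional area A = πD²/4 = π(0.0168)²/4 = 0.0002217 m²; mean velocity V = Q/A = 0.0002944/0.0002217 = 1.328 m/s.
Reynolds number Re = ρVD/μ = 797 · 1.328 · 0.0168 / 0.00216 = 8234.
Re > 4000 → turbulent. Relative roughness ε/D = 1.5e-06/0.0168 = 8.93e-05. Haaland: 1/√f = -1.8 log₁₀[(8.93e-05/3.7)^1.11 + 6.9/8234] = -1.8 log₁₀[7.49e-06 + 0.000838] = 5.531, so f = 0.03269.
Darcy-Weisbach: ΔP = f(L/D)(ρV²/2) = 0.03269·(31.7/0.0168)·(797·1.328²/2) = 0.03269·1887·703.1 = 4.336e+04 Pa.
ΔP = 4.336e+04 Pa = 43.4 kPa.

ΔP ≈ 43.4 kPa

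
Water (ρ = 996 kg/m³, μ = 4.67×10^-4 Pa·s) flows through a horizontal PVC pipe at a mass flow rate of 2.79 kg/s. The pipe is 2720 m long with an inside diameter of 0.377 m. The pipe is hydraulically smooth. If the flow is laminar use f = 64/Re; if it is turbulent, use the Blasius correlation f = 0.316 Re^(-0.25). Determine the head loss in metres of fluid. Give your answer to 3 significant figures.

A = πD²/4 = π(0.377)²/4 = 0.1116 m²; mean velocity V = ṁ/(ρA) = 2.79/(996 · 0.1116) = 0.02509 m/s.
Reynolds number Re = ρVD/μ = 996 · 0.02509 · 0.377 / 0.000467 = 2.018e+04.
Re > 4000 → turbulent. Smooth-pipe (Blasius): f = 0.316 Re^(-0.25) = 0.316/(2.018e+04)^0.25 = 0.02651.
Darcy-Weisbach: ΔP = f(L/D)(ρV²/2) = 0.02651·(2720/0.377)·(996·0.02509²/2) = 0.02651·7215·0.3136 = 59.99 Pa.
Head loss h_f = ΔP/(ρg) = 59.99/(996·9.81) = 0.00614 m.

h_f ≈ 0.00614 m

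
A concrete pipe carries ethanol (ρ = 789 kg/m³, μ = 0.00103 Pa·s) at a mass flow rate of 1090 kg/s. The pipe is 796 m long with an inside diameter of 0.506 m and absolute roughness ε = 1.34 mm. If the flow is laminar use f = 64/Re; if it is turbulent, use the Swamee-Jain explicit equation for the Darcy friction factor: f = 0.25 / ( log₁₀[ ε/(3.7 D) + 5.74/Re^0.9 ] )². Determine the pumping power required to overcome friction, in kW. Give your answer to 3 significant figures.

P ≈ 1030 kW

A = πD²/4 = π(0.506)²/4 = 0.2011 m²; mean velocity V = ṁ/(ρA) = 1090/(789 · 0.2011) = 6.87 m/s.
Reynolds number Re = ρVD/μ = 789 · 6.87 · 0.506 / 0.00103 = 2.663e+06.
Re > 4000 → turbulent. Relative roughness ε/D = 0.00134/0.506 = 0.00265. Swamee-Jain: f = 0.25/(log₁₀[0.00265/3.7 + 5.74/2.663e+06^0.9])² = 0.25/(log₁₀[0.000716 + 9.46e-06])² = 0.25/(-3.14)² = 0.02536.
Darcy-Weisbach: ΔP = f(L/D)(ρV²/2) = 0.02536·(796/0.506)·(789·6.87²/2) = 0.02536·1573·1.862e+04 = 7.429e+05 Pa.
Q = ṁ/ρ = 1090/789 = 1.381 m³/s.
Pumping power P = QΔP = 1.381·7.429e+05 = 1026000 W = 1030 kW.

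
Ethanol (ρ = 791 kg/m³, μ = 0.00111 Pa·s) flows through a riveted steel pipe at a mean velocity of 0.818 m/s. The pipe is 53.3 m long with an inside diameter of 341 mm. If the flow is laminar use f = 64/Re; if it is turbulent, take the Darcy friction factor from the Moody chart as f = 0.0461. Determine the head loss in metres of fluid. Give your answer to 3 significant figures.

h_f ≈ 0.246 m

Reynolds number Re = ρVD/μ = 791 · 0.818 · 0.341 / 0.00111 = 1.988e+05.
Re > 4000 → turbulent; use the Moody-chart value f = 0.0461.
Darcy-Weisbach: ΔP = f(L/D)(ρV²/2) = 0.0461·(53.3/0.341)·(791·0.818²/2) = 0.0461·156.3·264.6 = 1907 Pa.
Head loss h_f = ΔP/(ρg) = 1907/(791·9.81) = 0.246 m.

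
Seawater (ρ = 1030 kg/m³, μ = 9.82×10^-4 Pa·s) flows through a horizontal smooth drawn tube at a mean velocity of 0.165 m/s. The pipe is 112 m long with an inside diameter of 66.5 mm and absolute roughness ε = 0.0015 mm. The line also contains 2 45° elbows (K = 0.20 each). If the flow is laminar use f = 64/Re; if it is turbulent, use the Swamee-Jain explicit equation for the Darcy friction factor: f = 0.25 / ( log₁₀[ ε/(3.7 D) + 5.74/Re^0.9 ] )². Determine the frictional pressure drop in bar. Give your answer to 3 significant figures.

Reynolds number Re = ρVD/μ = 1030 · 0.165 · 0.0665 / 0.000982 = 1.151e+04.
Re > 4000 → turbulent. Relative roughness ε/D = 1.5e-06/0.0665 = 2.26e-05. Swamee-Jain: f = 0.25/(log₁₀[2.26e-05/3.7 + 5.74/1.151e+04^0.9])² = 0.25/(log₁₀[6.1e-06 + 0.00127])² = 0.25/(-2.894)² = 0.02985.
Total minor-loss coefficient ΣK = 2·0.2 = 0.4.
ΔP = [f·L/D + ΣK]·(ρV²/2) = [0.02985·112/0.0665 + 0.4]·(1030·0.165²/2) = [50.28 + 0.4]·14.02 = 710.5 Pa.
ΔP = 710.5 Pa = 0.00711 bar.

ΔP ≈ 0.00711 bar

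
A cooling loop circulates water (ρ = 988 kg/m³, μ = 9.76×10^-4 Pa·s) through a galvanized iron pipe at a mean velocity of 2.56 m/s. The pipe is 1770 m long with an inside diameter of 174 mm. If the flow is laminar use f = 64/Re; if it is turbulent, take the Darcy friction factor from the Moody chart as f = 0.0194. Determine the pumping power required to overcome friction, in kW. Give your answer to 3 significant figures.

P ≈ 38.9 kW

Reynolds number Re = ρVD/μ = 988 · 2.56 · 0.174 / 0.000976 = 4.509e+05.
Re > 4000 → turbulent; use the Moody-chart value f = 0.0194.
Darcy-Weisbach: ΔP = f(L/D)(ρV²/2) = 0.0194·(1770/0.174)·(988·2.56²/2) = 0.0194·1.017e+04·3237 = 6.389e+05 Pa.
Q = V·A = 2.56·0.02378 = 0.06087 m³/s.
Pumping power P = QΔP = 0.06087·6.389e+05 = 38890 W = 38.9 kW.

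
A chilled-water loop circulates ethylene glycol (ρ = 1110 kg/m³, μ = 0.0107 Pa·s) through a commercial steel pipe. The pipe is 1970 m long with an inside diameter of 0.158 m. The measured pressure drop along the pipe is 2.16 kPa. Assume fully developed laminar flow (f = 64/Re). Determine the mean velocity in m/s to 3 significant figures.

V ≈ 0.0799 m/s

For laminar flow, f = 64/Re with Re = ρVD/μ, so Darcy-Weisbach reduces to ΔP = 32μLV/D². Solving for V: V = ΔP·D²/(32μL) = 2160·(0.158)²/(32·0.0107·1970) = 0.07994 m/s.
Check: Re = ρVD/μ = 1110·0.07994·0.158/0.0107 = 1310 < 2300, so the laminar assumption holds.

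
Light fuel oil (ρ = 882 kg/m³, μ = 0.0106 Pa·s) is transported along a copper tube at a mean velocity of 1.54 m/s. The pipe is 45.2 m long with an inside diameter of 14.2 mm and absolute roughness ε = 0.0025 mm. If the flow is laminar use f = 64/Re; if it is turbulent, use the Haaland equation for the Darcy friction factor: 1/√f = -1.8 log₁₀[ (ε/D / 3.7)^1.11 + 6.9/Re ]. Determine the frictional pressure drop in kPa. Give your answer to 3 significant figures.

Reynolds number Re = ρVD/μ = 882 · 1.54 · 0.0142 / 0.0106 = 1820.
Re < 2300 → laminar flow, so f = 64/Re = 64/1820 = 0.03517 (the turbulent correlation is not needed).
Darcy-Weisbach: ΔP = f(L/D)(ρV²/2) = 0.03517·(45.2/0.0142)·(882·1.54²/2) = 0.03517·3183·1046 = 1.171e+05 Pa.
ΔP = 1.171e+05 Pa = 117 kPa.

ΔP ≈ 117 kPa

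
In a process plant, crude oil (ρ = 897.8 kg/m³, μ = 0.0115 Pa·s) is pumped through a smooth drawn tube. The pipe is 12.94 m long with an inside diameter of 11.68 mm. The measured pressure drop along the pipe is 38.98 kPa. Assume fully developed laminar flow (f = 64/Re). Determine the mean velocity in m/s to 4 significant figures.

For laminar flow, f = 64/Re with Re = ρVD/μ, so Darcy-Weisbach reduces to ΔP = 32μLV/D². Solving for V: V = ΔP·D²/(32μL) = 3.898e+04·(0.01168)²/(32·0.0115·12.94) = 1.117 m/s.
Check: Re = ρVD/μ = 897.8·1.117·0.01168/0.0115 = 1018 < 2300, so the laminar assumption holds.

V ≈ 1.117 m/s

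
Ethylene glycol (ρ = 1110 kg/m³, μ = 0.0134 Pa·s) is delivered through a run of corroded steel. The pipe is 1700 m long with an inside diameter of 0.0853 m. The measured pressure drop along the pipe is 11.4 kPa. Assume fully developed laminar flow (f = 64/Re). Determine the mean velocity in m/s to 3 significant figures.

V ≈ 0.114 m/s

For laminar flow, f = 64/Re with Re = ρVD/μ, so Darcy-Weisbach reduces to ΔP = 32μLV/D². Solving for V: V = ΔP·D²/(32μL) = 1.14e+04·(0.0853)²/(32·0.0134·1700) = 0.1138 m/s.
Check: Re = ρVD/μ = 1110·0.1138·0.0853/0.0134 = 804 < 2300, so the laminar assumption holds.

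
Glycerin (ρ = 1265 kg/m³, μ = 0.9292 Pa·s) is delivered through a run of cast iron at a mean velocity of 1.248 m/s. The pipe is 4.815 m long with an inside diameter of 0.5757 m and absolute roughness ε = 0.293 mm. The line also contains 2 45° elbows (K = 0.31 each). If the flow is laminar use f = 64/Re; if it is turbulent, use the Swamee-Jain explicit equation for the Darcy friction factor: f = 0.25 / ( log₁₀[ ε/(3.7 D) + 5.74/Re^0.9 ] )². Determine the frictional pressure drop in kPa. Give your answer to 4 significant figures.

Reynolds number Re = ρVD/μ = 1265 · 1.248 · 0.5757 / 0.929 = 978.1.
Re < 2300 → laminar flow, so f = 64/Re = 64/978.1 = 0.06543 (the turbulent correlation is not needed).
Total minor-loss coefficient ΣK = 2·0.31 = 0.62.
ΔP = [f·L/D + ΣK]·(ρV²/2) = [0.06543·4.815/0.5757 + 0.62]·(1265·1.248²/2) = [0.5473 + 0.62]·985.1 = 1150 Pa.
ΔP = 1150 Pa = 1.150 kPa.

ΔP ≈ 1.150 kPa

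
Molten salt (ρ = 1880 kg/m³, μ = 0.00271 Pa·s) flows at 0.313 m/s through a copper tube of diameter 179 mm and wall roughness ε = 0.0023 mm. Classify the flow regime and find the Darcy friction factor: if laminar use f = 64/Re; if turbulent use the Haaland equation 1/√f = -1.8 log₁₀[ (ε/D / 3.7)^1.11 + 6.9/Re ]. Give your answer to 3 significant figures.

f ≈ 0.0220

Re = ρVD/μ = 1880·0.313·0.179/0.00271 = 3.887e+04.
Re > 4000 → turbulent. ε/D = 2.3e-06/0.179 = 1.28e-05; Haaland: 1/√f = -1.8 log₁₀[8.71e-07 + 0.000178] = 6.747, so f = 0.02196.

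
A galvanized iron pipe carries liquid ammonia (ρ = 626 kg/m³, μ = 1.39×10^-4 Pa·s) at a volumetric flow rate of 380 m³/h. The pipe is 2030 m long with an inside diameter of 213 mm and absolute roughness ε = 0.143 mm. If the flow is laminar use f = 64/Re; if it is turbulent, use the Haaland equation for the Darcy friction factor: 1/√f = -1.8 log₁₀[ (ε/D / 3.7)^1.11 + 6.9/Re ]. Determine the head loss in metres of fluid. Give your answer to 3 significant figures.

Q = 380 m³/h = 380/3600 = 0.1056 m³/s.
Cross-sectional area A = πD²/4 = π(0.213)²/4 = 0.03563 m²; mean velocity V = Q/A = 0.1056/0.03563 = 2.962 m/s.
Reynolds number Re = ρVD/μ = 626 · 2.962 · 0.213 / 0.000139 = 2.842e+06.
Re > 4000 → turbulent. Relative roughness ε/D = 0.000143/0.213 = 0.000671. Haaland: 1/√f = -1.8 log₁₀[(0.000671/3.7)^1.11 + 6.9/2.842e+06] = -1.8 log₁₀[7.03e-05 + 2.43e-06] = 7.448, so f = 0.01802.
Darcy-Weisbach: ΔP = f(L/D)(ρV²/2) = 0.01802·(2030/0.213)·(626·2.962²/2) = 0.01802·9531·2747 = 4.718e+05 Pa.
Head loss h_f = ΔP/(ρg) = 4.718e+05/(626·9.81) = 76.8 m.

h_f ≈ 76.8 m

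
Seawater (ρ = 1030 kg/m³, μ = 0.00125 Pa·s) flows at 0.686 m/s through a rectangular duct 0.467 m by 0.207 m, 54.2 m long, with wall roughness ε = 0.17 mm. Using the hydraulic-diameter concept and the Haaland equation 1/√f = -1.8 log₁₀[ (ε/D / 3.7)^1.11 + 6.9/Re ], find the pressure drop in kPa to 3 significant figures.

Hydraulic diameter D_h = 4A/P = 4·(0.467·0.207)/(2·(0.467+0.207)) = 0.3867/1.348 = 0.2869 m.
Re = ρVD_h/μ = 1030·0.686·0.2869/0.00125 = 1.621e+05.
ε/D_h = 0.00017/0.2869 = 0.000593; Haaland gives 1/√f = -1.8 log₁₀[6.12e-05+4.26e-05] = 7.171, so f = 0.01945.
ΔP = f(L/D_h)(ρV²/2) = 0.01945·54.2/0.2869·242.4 = 890.6 Pa.
ΔP = 0.891 kPa.

ΔP ≈ 0.891 kPa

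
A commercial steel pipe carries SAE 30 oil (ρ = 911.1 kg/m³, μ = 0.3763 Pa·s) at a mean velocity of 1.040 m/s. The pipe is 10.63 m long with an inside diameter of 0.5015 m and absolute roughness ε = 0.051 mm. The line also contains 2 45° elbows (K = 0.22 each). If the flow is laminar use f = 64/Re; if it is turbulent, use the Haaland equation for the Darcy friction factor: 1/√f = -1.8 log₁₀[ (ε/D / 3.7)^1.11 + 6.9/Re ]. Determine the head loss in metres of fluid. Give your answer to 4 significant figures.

Reynolds number Re = ρVD/μ = 911.1 · 1.04 · 0.5015 / 0.376 = 1263.
Re < 2300 → laminar flow, so f = 64/Re = 64/1263 = 0.05068 (the turbulent correlation is not needed).
Total minor-loss coefficient ΣK = 2·0.22 = 0.44.
ΔP = [f·L/D + ΣK]·(ρV²/2) = [0.05068·10.63/0.5015 + 0.44]·(911.1·1.04²/2) = [1.074 + 0.44]·492.7 = 746.1 Pa.
Head loss h_f = ΔP/(ρg) = 746.1/(911.1·9.81) = 0.08348 m.

h_f ≈ 0.08348 m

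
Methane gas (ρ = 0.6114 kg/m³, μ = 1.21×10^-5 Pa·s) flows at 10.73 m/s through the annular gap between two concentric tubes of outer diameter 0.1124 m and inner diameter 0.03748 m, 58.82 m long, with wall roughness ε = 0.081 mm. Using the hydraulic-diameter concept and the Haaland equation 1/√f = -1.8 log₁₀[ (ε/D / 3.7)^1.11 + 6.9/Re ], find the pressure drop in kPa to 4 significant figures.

ΔP ≈ 0.6811 kPa

Hydraulic diameter D_h = 4A/P = D_o - D_i = 0.1124 - 0.03748 = 0.07492 m.
Re = ρVD_h/μ = 0.6114·10.73·0.07492/1.21e-05 = 4.062e+04.
ε/D_h = 8.1e-05/0.07492 = 0.00108; Haaland gives 1/√f = -1.8 log₁₀[0.000119+0.00017] = 6.37, so f = 0.02465.
ΔP = f(L/D_h)(ρV²/2) = 0.02465·58.82/0.07492·35.2 = 681.1 Pa.
ΔP = 0.6811 kPa.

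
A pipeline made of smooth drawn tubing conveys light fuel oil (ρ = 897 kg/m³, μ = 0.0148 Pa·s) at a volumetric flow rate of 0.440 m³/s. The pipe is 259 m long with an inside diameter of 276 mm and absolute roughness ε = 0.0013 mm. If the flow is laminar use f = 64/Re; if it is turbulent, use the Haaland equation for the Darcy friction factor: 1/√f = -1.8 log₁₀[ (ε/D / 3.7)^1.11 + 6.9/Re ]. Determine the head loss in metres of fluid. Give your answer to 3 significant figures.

h_f ≈ 44.2 m

Cross-sectional area A = πD²/4 = π(0.276)²/4 = 0.05983 m²; mean velocity V = Q/A = 0.44/0.05983 = 7.354 m/s.
Reynolds number Re = ρVD/μ = 897 · 7.354 · 0.276 / 0.0148 = 1.23e+05.
Re > 4000 → turbulent. Relative roughness ε/D = 1.3e-06/0.276 = 4.71e-06. Haaland: 1/√f = -1.8 log₁₀[(4.71e-06/3.7)^1.11 + 6.9/1.23e+05] = -1.8 log₁₀[2.86e-07 + 5.61e-05] = 7.648, so f = 0.0171.
Darcy-Weisbach: ΔP = f(L/D)(ρV²/2) = 0.0171·(259/0.276)·(897·7.354²/2) = 0.0171·938.4·2.426e+04 = 3.892e+05 Pa.
Head loss h_f = ΔP/(ρg) = 3.892e+05/(897·9.81) = 44.2 m.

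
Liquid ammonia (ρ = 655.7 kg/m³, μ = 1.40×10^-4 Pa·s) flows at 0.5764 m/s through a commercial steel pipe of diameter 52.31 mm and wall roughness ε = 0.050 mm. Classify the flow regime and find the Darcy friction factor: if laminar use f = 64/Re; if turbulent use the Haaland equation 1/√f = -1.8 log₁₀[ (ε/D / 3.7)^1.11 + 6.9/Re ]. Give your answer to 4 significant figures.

f ≈ 0.02120

Re = ρVD/μ = 655.7·0.5764·0.05231/0.00014 = 1.412e+05.
Re > 4000 → turbulent. ε/D = 5e-05/0.05231 = 0.000956; Haaland: 1/√f = -1.8 log₁₀[0.000104 + 4.89e-05] = 6.868, so f = 0.0212.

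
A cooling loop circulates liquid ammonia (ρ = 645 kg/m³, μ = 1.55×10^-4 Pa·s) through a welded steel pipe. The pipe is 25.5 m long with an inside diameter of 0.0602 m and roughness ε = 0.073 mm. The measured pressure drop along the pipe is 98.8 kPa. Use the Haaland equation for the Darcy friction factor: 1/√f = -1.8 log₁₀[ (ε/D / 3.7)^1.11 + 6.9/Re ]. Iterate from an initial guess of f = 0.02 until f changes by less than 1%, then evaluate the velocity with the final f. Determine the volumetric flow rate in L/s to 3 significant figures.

Q ≈ 16.8 L/s

Rearranging Darcy-Weisbach: V = √(2·ΔP·D/(f·L·ρ)). With ε/D = 7.3e-05/0.0602 = 0.00121, iterate starting from f = 0.02:
  f = 0.02 → V = √(2·9.88e+04·0.0602/(0.02·25.5·645)) = 6.013 m/s; Re = ρVD/μ = 1.506e+06; f → 0.02079
  f = 0.02079 → V = 5.899 m/s; Re = 1.478e+06; f → 0.02079
Converged (Δf/f < 1%). With the final f = 0.02079: V = √(2·9.88e+04·0.0602/(0.02079·25.5·645)) = 5.898 m/s.
Q = V·A = 5.898·(π/4·0.0602²) = 0.01679 m³/s = 16.8 L/s.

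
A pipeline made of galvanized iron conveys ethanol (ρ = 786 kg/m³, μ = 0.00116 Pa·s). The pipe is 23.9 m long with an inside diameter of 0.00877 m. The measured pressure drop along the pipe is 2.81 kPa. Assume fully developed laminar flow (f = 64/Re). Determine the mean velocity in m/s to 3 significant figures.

For laminar flow, f = 64/Re with Re = ρVD/μ, so Darcy-Weisbach reduces to ΔP = 32μLV/D². Solving for V: V = ΔP·D²/(32μL) = 2810·(0.00877)²/(32·0.00116·23.9) = 0.2436 m/s.
Check: Re = ρVD/μ = 786·0.2436·0.00877/0.00116 = 1448 < 2300, so the laminar assumption holds.

V ≈ 0.244 m/s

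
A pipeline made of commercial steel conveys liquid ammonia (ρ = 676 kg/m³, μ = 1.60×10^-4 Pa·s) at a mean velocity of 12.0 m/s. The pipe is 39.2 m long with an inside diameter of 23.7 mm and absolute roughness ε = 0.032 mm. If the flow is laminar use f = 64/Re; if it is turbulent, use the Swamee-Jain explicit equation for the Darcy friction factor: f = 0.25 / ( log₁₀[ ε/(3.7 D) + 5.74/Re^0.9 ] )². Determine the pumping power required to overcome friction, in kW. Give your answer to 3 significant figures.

P ≈ 9.13 kW

Reynolds number Re = ρVD/μ = 676 · 12 · 0.0237 / 0.00016 = 1.202e+06.
Re > 4000 → turbulent. Relative roughness ε/D = 3.2e-05/0.0237 = 0.00135. Swamee-Jain: f = 0.25/(log₁₀[0.00135/3.7 + 5.74/1.202e+06^0.9])² = 0.25/(log₁₀[0.000365 + 1.94e-05])² = 0.25/(-3.415)² = 0.02143.
Darcy-Weisbach: ΔP = f(L/D)(ρV²/2) = 0.02143·(39.2/0.0237)·(676·12²/2) = 0.02143·1654·4.867e+04 = 1.725e+06 Pa.
Q = V·A = 12·0.0004412 = 0.005294 m³/s.
Pumping power P = QΔP = 0.005294·1.725e+06 = 9134 W = 9.13 kW.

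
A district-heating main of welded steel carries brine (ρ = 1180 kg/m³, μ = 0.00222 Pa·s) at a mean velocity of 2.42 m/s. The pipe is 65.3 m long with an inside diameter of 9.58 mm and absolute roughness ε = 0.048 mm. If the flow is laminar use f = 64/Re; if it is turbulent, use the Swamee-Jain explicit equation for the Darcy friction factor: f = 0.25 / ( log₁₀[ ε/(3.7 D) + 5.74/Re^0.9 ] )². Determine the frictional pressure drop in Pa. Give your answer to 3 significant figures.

Reynolds number Re = ρVD/μ = 1180 · 2.42 · 0.00958 / 0.00222 = 1.232e+04.
Re > 4000 → turbulent. Relative roughness ε/D = 4.8e-05/0.00958 = 0.00501. Swamee-Jain: f = 0.25/(log₁₀[0.00501/3.7 + 5.74/1.232e+04^0.9])² = 0.25/(log₁₀[0.00135 + 0.00119])² = 0.25/(-2.594)² = 0.03716.
Darcy-Weisbach: ΔP = f(L/D)(ρV²/2) = 0.03716·(65.3/0.00958)·(1180·2.42²/2) = 0.03716·6816·3455 = 8.753e+05 Pa.

ΔP ≈ 875000 Pa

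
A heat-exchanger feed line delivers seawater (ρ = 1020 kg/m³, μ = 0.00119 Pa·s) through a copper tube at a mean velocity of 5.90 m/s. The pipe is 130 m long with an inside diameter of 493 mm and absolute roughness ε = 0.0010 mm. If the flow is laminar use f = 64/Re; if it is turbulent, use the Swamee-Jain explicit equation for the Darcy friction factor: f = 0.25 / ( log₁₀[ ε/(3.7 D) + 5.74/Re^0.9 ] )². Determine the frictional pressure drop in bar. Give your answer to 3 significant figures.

Reynolds number Re = ρVD/μ = 1020 · 5.9 · 0.493 / 0.00119 = 2.493e+06.
Re > 4000 → turbulent. Relative roughness ε/D = 1e-06/0.493 = 2.03e-06. Swamee-Jain: f = 0.25/(log₁₀[2.03e-06/3.7 + 5.74/2.493e+06^0.9])² = 0.25/(log₁₀[5.48e-07 + 1e-05])² = 0.25/(-4.975)² = 0.0101.
Darcy-Weisbach: ΔP = f(L/D)(ρV²/2) = 0.0101·(130/0.493)·(1020·5.9²/2) = 0.0101·263.7·1.775e+04 = 4.728e+04 Pa.
ΔP = 4.728e+04 Pa = 0.473 bar.

ΔP ≈ 0.473 bar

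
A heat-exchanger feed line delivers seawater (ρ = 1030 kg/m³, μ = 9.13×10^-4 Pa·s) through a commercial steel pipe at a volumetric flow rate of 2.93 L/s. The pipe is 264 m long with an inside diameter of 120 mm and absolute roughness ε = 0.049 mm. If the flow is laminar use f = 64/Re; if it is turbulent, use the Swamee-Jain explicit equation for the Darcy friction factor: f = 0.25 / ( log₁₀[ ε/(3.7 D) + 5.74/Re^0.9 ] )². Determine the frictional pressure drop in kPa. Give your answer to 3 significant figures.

ΔP ≈ 1.81 kPa

Q = 2.93 L/s = 2.93/1000 = 0.00293 m³/s.
Cross-sectional area A = πD²/4 = π(0.12)²/4 = 0.01131 m²; mean velocity V = Q/A = 0.00293/0.01131 = 0.2591 m/s.
Reynolds number Re = ρVD/μ = 1030 · 0.2591 · 0.12 / 0.000913 = 3.507e+04.
Re > 4000 → turbulent. Relative roughness ε/D = 4.9e-05/0.12 = 0.000408. Swamee-Jain: f = 0.25/(log₁₀[0.000408/3.7 + 5.74/3.507e+04^0.9])² = 0.25/(log₁₀[0.00011 + 0.000466])² = 0.25/(-3.239)² = 0.02383.
Darcy-Weisbach: ΔP = f(L/D)(ρV²/2) = 0.02383·(264/0.12)·(1030·0.2591²/2) = 0.02383·2200·34.57 = 1812 Pa.
ΔP = 1812 Pa = 1.81 kPa.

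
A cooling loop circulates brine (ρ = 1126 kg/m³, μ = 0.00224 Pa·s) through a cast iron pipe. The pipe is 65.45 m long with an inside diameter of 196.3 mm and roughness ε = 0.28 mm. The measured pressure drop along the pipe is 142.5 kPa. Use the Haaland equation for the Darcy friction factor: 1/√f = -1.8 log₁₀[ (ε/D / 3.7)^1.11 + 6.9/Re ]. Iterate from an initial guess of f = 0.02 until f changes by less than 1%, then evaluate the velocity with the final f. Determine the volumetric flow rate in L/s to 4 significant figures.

Q ≈ 178.4 L/s

Rearranging Darcy-Weisbach: V = √(2·ΔP·D/(f·L·ρ)). With ε/D = 0.00028/0.1963 = 0.00143, iterate starting from f = 0.02:
  f = 0.02 → V = √(2·1.425e+05·0.1963/(0.02·65.45·1126)) = 6.161 m/s; Re = ρVD/μ = 6.079e+05; f → 0.02183
  f = 0.02183 → V = 5.897 m/s; Re = 5.819e+05; f → 0.02184
Converged (Δf/f < 1%). With the final f = 0.02184: V = √(2·1.425e+05·0.1963/(0.02184·65.45·1126)) = 5.895 m/s.
Q = V·A = 5.895·(π/4·0.1963²) = 0.1784 m³/s = 178.4 L/s.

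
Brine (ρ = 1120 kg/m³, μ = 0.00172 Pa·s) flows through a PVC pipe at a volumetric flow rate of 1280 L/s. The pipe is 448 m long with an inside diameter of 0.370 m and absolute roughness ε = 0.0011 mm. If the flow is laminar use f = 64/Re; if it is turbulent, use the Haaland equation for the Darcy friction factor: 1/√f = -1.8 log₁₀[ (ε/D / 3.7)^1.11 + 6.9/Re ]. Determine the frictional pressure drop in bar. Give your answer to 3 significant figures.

Q = 1280 L/s = 1280/1000 = 1.28 m³/s.
Cross-sectional area A = πD²/4 = π(0.37)²/4 = 0.1075 m²; mean velocity V = Q/A = 1.28/0.1075 = 11.9 m/s.
Reynolds number Re = ρVD/μ = 1120 · 11.9 · 0.37 / 0.00172 = 2.868e+06.
Re > 4000 → turbulent. Relative roughness ε/D = 1.1e-06/0.37 = 2.97e-06. Haaland: 1/√f = -1.8 log₁₀[(2.97e-06/3.7)^1.11 + 6.9/2.868e+06] = -1.8 log₁₀[1.72e-07 + 2.41e-06] = 10.06, so f = 0.009881.
Darcy-Weisbach: ΔP = f(L/D)(ρV²/2) = 0.009881·(448/0.37)·(1120·11.9²/2) = 0.009881·1211·7.936e+04 = 9.495e+05 Pa.
ΔP = 9.495e+05 Pa = 9.50 bar.

ΔP ≈ 9.50 bar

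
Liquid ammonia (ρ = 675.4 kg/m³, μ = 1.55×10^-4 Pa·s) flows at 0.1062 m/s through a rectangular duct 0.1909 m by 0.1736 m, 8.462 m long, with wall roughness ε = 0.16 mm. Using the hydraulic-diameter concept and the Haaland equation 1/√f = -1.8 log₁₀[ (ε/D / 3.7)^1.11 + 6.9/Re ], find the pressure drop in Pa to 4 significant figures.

Hydraulic diameter D_h = 4A/P = 4·(0.1909·0.1736)/(2·(0.1909+0.1736)) = 0.1326/0.729 = 0.1818 m.
Re = ρVD_h/μ = 675.4·0.1062·0.1818/0.000155 = 8.415e+04.
ε/D_h = 0.00016/0.1818 = 0.00088; Haaland gives 1/√f = -1.8 log₁₀[9.5e-05+8.2e-05] = 6.754, so f = 0.02192.
ΔP = f(L/D_h)(ρV²/2) = 0.02192·8.462/0.1818·3.809 = 3.886 Pa.

ΔP ≈ 3.886 Pa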